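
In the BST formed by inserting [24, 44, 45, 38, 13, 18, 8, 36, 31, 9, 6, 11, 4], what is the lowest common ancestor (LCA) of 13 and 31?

Tree insertion order: [24, 44, 45, 38, 13, 18, 8, 36, 31, 9, 6, 11, 4]
Tree (level-order array): [24, 13, 44, 8, 18, 38, 45, 6, 9, None, None, 36, None, None, None, 4, None, None, 11, 31]
In a BST, the LCA of p=13, q=31 is the first node v on the
root-to-leaf path with p <= v <= q (go left if both < v, right if both > v).
Walk from root:
  at 24: 13 <= 24 <= 31, this is the LCA
LCA = 24


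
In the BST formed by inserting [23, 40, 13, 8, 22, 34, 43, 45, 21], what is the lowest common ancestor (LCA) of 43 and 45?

Tree insertion order: [23, 40, 13, 8, 22, 34, 43, 45, 21]
Tree (level-order array): [23, 13, 40, 8, 22, 34, 43, None, None, 21, None, None, None, None, 45]
In a BST, the LCA of p=43, q=45 is the first node v on the
root-to-leaf path with p <= v <= q (go left if both < v, right if both > v).
Walk from root:
  at 23: both 43 and 45 > 23, go right
  at 40: both 43 and 45 > 40, go right
  at 43: 43 <= 43 <= 45, this is the LCA
LCA = 43


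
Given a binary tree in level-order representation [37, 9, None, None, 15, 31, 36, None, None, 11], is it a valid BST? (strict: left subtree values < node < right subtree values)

Level-order array: [37, 9, None, None, 15, 31, 36, None, None, 11]
Validate using subtree bounds (lo, hi): at each node, require lo < value < hi,
then recurse left with hi=value and right with lo=value.
Preorder trace (stopping at first violation):
  at node 37 with bounds (-inf, +inf): OK
  at node 9 with bounds (-inf, 37): OK
  at node 15 with bounds (9, 37): OK
  at node 31 with bounds (9, 15): VIOLATION
Node 31 violates its bound: not (9 < 31 < 15).
Result: Not a valid BST


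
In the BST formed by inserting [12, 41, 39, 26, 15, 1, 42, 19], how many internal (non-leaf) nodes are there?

Tree built from: [12, 41, 39, 26, 15, 1, 42, 19]
Tree (level-order array): [12, 1, 41, None, None, 39, 42, 26, None, None, None, 15, None, None, 19]
Rule: An internal node has at least one child.
Per-node child counts:
  node 12: 2 child(ren)
  node 1: 0 child(ren)
  node 41: 2 child(ren)
  node 39: 1 child(ren)
  node 26: 1 child(ren)
  node 15: 1 child(ren)
  node 19: 0 child(ren)
  node 42: 0 child(ren)
Matching nodes: [12, 41, 39, 26, 15]
Count of internal (non-leaf) nodes: 5


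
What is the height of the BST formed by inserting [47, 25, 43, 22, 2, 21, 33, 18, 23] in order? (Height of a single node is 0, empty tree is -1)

Insertion order: [47, 25, 43, 22, 2, 21, 33, 18, 23]
Tree (level-order array): [47, 25, None, 22, 43, 2, 23, 33, None, None, 21, None, None, None, None, 18]
Compute height bottom-up (empty subtree = -1):
  height(18) = 1 + max(-1, -1) = 0
  height(21) = 1 + max(0, -1) = 1
  height(2) = 1 + max(-1, 1) = 2
  height(23) = 1 + max(-1, -1) = 0
  height(22) = 1 + max(2, 0) = 3
  height(33) = 1 + max(-1, -1) = 0
  height(43) = 1 + max(0, -1) = 1
  height(25) = 1 + max(3, 1) = 4
  height(47) = 1 + max(4, -1) = 5
Height = 5


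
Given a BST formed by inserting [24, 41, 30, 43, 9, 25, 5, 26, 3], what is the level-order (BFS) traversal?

Tree insertion order: [24, 41, 30, 43, 9, 25, 5, 26, 3]
Tree (level-order array): [24, 9, 41, 5, None, 30, 43, 3, None, 25, None, None, None, None, None, None, 26]
BFS from the root, enqueuing left then right child of each popped node:
  queue [24] -> pop 24, enqueue [9, 41], visited so far: [24]
  queue [9, 41] -> pop 9, enqueue [5], visited so far: [24, 9]
  queue [41, 5] -> pop 41, enqueue [30, 43], visited so far: [24, 9, 41]
  queue [5, 30, 43] -> pop 5, enqueue [3], visited so far: [24, 9, 41, 5]
  queue [30, 43, 3] -> pop 30, enqueue [25], visited so far: [24, 9, 41, 5, 30]
  queue [43, 3, 25] -> pop 43, enqueue [none], visited so far: [24, 9, 41, 5, 30, 43]
  queue [3, 25] -> pop 3, enqueue [none], visited so far: [24, 9, 41, 5, 30, 43, 3]
  queue [25] -> pop 25, enqueue [26], visited so far: [24, 9, 41, 5, 30, 43, 3, 25]
  queue [26] -> pop 26, enqueue [none], visited so far: [24, 9, 41, 5, 30, 43, 3, 25, 26]
Result: [24, 9, 41, 5, 30, 43, 3, 25, 26]


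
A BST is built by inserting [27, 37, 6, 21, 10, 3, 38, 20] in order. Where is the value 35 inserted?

Starting tree (level order): [27, 6, 37, 3, 21, None, 38, None, None, 10, None, None, None, None, 20]
Insertion path: 27 -> 37
Result: insert 35 as left child of 37
Final tree (level order): [27, 6, 37, 3, 21, 35, 38, None, None, 10, None, None, None, None, None, None, 20]


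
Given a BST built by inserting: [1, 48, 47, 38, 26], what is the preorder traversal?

Tree insertion order: [1, 48, 47, 38, 26]
Tree (level-order array): [1, None, 48, 47, None, 38, None, 26]
Preorder traversal: [1, 48, 47, 38, 26]


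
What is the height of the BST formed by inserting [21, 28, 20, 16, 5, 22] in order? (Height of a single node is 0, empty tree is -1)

Insertion order: [21, 28, 20, 16, 5, 22]
Tree (level-order array): [21, 20, 28, 16, None, 22, None, 5]
Compute height bottom-up (empty subtree = -1):
  height(5) = 1 + max(-1, -1) = 0
  height(16) = 1 + max(0, -1) = 1
  height(20) = 1 + max(1, -1) = 2
  height(22) = 1 + max(-1, -1) = 0
  height(28) = 1 + max(0, -1) = 1
  height(21) = 1 + max(2, 1) = 3
Height = 3


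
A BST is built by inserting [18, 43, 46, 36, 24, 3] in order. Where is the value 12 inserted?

Starting tree (level order): [18, 3, 43, None, None, 36, 46, 24]
Insertion path: 18 -> 3
Result: insert 12 as right child of 3
Final tree (level order): [18, 3, 43, None, 12, 36, 46, None, None, 24]


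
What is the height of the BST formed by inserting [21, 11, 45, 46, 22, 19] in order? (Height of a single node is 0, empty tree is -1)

Insertion order: [21, 11, 45, 46, 22, 19]
Tree (level-order array): [21, 11, 45, None, 19, 22, 46]
Compute height bottom-up (empty subtree = -1):
  height(19) = 1 + max(-1, -1) = 0
  height(11) = 1 + max(-1, 0) = 1
  height(22) = 1 + max(-1, -1) = 0
  height(46) = 1 + max(-1, -1) = 0
  height(45) = 1 + max(0, 0) = 1
  height(21) = 1 + max(1, 1) = 2
Height = 2


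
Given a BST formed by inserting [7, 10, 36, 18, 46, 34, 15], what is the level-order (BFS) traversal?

Tree insertion order: [7, 10, 36, 18, 46, 34, 15]
Tree (level-order array): [7, None, 10, None, 36, 18, 46, 15, 34]
BFS from the root, enqueuing left then right child of each popped node:
  queue [7] -> pop 7, enqueue [10], visited so far: [7]
  queue [10] -> pop 10, enqueue [36], visited so far: [7, 10]
  queue [36] -> pop 36, enqueue [18, 46], visited so far: [7, 10, 36]
  queue [18, 46] -> pop 18, enqueue [15, 34], visited so far: [7, 10, 36, 18]
  queue [46, 15, 34] -> pop 46, enqueue [none], visited so far: [7, 10, 36, 18, 46]
  queue [15, 34] -> pop 15, enqueue [none], visited so far: [7, 10, 36, 18, 46, 15]
  queue [34] -> pop 34, enqueue [none], visited so far: [7, 10, 36, 18, 46, 15, 34]
Result: [7, 10, 36, 18, 46, 15, 34]


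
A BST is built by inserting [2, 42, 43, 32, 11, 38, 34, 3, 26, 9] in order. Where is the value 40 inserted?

Starting tree (level order): [2, None, 42, 32, 43, 11, 38, None, None, 3, 26, 34, None, None, 9]
Insertion path: 2 -> 42 -> 32 -> 38
Result: insert 40 as right child of 38
Final tree (level order): [2, None, 42, 32, 43, 11, 38, None, None, 3, 26, 34, 40, None, 9]


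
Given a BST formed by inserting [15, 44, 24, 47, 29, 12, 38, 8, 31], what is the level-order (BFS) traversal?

Tree insertion order: [15, 44, 24, 47, 29, 12, 38, 8, 31]
Tree (level-order array): [15, 12, 44, 8, None, 24, 47, None, None, None, 29, None, None, None, 38, 31]
BFS from the root, enqueuing left then right child of each popped node:
  queue [15] -> pop 15, enqueue [12, 44], visited so far: [15]
  queue [12, 44] -> pop 12, enqueue [8], visited so far: [15, 12]
  queue [44, 8] -> pop 44, enqueue [24, 47], visited so far: [15, 12, 44]
  queue [8, 24, 47] -> pop 8, enqueue [none], visited so far: [15, 12, 44, 8]
  queue [24, 47] -> pop 24, enqueue [29], visited so far: [15, 12, 44, 8, 24]
  queue [47, 29] -> pop 47, enqueue [none], visited so far: [15, 12, 44, 8, 24, 47]
  queue [29] -> pop 29, enqueue [38], visited so far: [15, 12, 44, 8, 24, 47, 29]
  queue [38] -> pop 38, enqueue [31], visited so far: [15, 12, 44, 8, 24, 47, 29, 38]
  queue [31] -> pop 31, enqueue [none], visited so far: [15, 12, 44, 8, 24, 47, 29, 38, 31]
Result: [15, 12, 44, 8, 24, 47, 29, 38, 31]


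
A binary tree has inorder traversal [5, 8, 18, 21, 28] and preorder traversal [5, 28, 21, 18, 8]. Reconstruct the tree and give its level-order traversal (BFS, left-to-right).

Inorder:  [5, 8, 18, 21, 28]
Preorder: [5, 28, 21, 18, 8]
Algorithm: preorder visits root first, so consume preorder in order;
for each root, split the current inorder slice at that value into
left-subtree inorder and right-subtree inorder, then recurse.
Recursive splits:
  root=5; inorder splits into left=[], right=[8, 18, 21, 28]
  root=28; inorder splits into left=[8, 18, 21], right=[]
  root=21; inorder splits into left=[8, 18], right=[]
  root=18; inorder splits into left=[8], right=[]
  root=8; inorder splits into left=[], right=[]
Reconstructed level-order: [5, 28, 21, 18, 8]


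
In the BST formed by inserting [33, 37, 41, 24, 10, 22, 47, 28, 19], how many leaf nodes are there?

Tree built from: [33, 37, 41, 24, 10, 22, 47, 28, 19]
Tree (level-order array): [33, 24, 37, 10, 28, None, 41, None, 22, None, None, None, 47, 19]
Rule: A leaf has 0 children.
Per-node child counts:
  node 33: 2 child(ren)
  node 24: 2 child(ren)
  node 10: 1 child(ren)
  node 22: 1 child(ren)
  node 19: 0 child(ren)
  node 28: 0 child(ren)
  node 37: 1 child(ren)
  node 41: 1 child(ren)
  node 47: 0 child(ren)
Matching nodes: [19, 28, 47]
Count of leaf nodes: 3


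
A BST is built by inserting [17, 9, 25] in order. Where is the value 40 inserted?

Starting tree (level order): [17, 9, 25]
Insertion path: 17 -> 25
Result: insert 40 as right child of 25
Final tree (level order): [17, 9, 25, None, None, None, 40]


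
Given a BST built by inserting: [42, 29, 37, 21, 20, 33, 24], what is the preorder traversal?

Tree insertion order: [42, 29, 37, 21, 20, 33, 24]
Tree (level-order array): [42, 29, None, 21, 37, 20, 24, 33]
Preorder traversal: [42, 29, 21, 20, 24, 37, 33]


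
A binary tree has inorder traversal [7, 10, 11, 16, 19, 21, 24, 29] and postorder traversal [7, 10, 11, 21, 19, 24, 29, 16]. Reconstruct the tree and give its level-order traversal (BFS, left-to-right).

Inorder:   [7, 10, 11, 16, 19, 21, 24, 29]
Postorder: [7, 10, 11, 21, 19, 24, 29, 16]
Algorithm: postorder visits root last, so walk postorder right-to-left;
each value is the root of the current inorder slice — split it at that
value, recurse on the right subtree first, then the left.
Recursive splits:
  root=16; inorder splits into left=[7, 10, 11], right=[19, 21, 24, 29]
  root=29; inorder splits into left=[19, 21, 24], right=[]
  root=24; inorder splits into left=[19, 21], right=[]
  root=19; inorder splits into left=[], right=[21]
  root=21; inorder splits into left=[], right=[]
  root=11; inorder splits into left=[7, 10], right=[]
  root=10; inorder splits into left=[7], right=[]
  root=7; inorder splits into left=[], right=[]
Reconstructed level-order: [16, 11, 29, 10, 24, 7, 19, 21]


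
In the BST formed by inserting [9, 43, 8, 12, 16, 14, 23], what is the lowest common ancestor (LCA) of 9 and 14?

Tree insertion order: [9, 43, 8, 12, 16, 14, 23]
Tree (level-order array): [9, 8, 43, None, None, 12, None, None, 16, 14, 23]
In a BST, the LCA of p=9, q=14 is the first node v on the
root-to-leaf path with p <= v <= q (go left if both < v, right if both > v).
Walk from root:
  at 9: 9 <= 9 <= 14, this is the LCA
LCA = 9


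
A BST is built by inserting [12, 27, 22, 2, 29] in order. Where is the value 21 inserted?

Starting tree (level order): [12, 2, 27, None, None, 22, 29]
Insertion path: 12 -> 27 -> 22
Result: insert 21 as left child of 22
Final tree (level order): [12, 2, 27, None, None, 22, 29, 21]


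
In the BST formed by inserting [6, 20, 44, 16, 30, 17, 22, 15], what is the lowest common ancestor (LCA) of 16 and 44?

Tree insertion order: [6, 20, 44, 16, 30, 17, 22, 15]
Tree (level-order array): [6, None, 20, 16, 44, 15, 17, 30, None, None, None, None, None, 22]
In a BST, the LCA of p=16, q=44 is the first node v on the
root-to-leaf path with p <= v <= q (go left if both < v, right if both > v).
Walk from root:
  at 6: both 16 and 44 > 6, go right
  at 20: 16 <= 20 <= 44, this is the LCA
LCA = 20


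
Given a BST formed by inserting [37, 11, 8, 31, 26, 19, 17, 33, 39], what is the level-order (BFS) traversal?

Tree insertion order: [37, 11, 8, 31, 26, 19, 17, 33, 39]
Tree (level-order array): [37, 11, 39, 8, 31, None, None, None, None, 26, 33, 19, None, None, None, 17]
BFS from the root, enqueuing left then right child of each popped node:
  queue [37] -> pop 37, enqueue [11, 39], visited so far: [37]
  queue [11, 39] -> pop 11, enqueue [8, 31], visited so far: [37, 11]
  queue [39, 8, 31] -> pop 39, enqueue [none], visited so far: [37, 11, 39]
  queue [8, 31] -> pop 8, enqueue [none], visited so far: [37, 11, 39, 8]
  queue [31] -> pop 31, enqueue [26, 33], visited so far: [37, 11, 39, 8, 31]
  queue [26, 33] -> pop 26, enqueue [19], visited so far: [37, 11, 39, 8, 31, 26]
  queue [33, 19] -> pop 33, enqueue [none], visited so far: [37, 11, 39, 8, 31, 26, 33]
  queue [19] -> pop 19, enqueue [17], visited so far: [37, 11, 39, 8, 31, 26, 33, 19]
  queue [17] -> pop 17, enqueue [none], visited so far: [37, 11, 39, 8, 31, 26, 33, 19, 17]
Result: [37, 11, 39, 8, 31, 26, 33, 19, 17]


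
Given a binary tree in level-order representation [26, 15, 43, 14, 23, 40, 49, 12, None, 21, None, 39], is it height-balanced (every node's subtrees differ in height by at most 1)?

Tree (level-order array): [26, 15, 43, 14, 23, 40, 49, 12, None, 21, None, 39]
Definition: a tree is height-balanced if, at every node, |h(left) - h(right)| <= 1 (empty subtree has height -1).
Bottom-up per-node check:
  node 12: h_left=-1, h_right=-1, diff=0 [OK], height=0
  node 14: h_left=0, h_right=-1, diff=1 [OK], height=1
  node 21: h_left=-1, h_right=-1, diff=0 [OK], height=0
  node 23: h_left=0, h_right=-1, diff=1 [OK], height=1
  node 15: h_left=1, h_right=1, diff=0 [OK], height=2
  node 39: h_left=-1, h_right=-1, diff=0 [OK], height=0
  node 40: h_left=0, h_right=-1, diff=1 [OK], height=1
  node 49: h_left=-1, h_right=-1, diff=0 [OK], height=0
  node 43: h_left=1, h_right=0, diff=1 [OK], height=2
  node 26: h_left=2, h_right=2, diff=0 [OK], height=3
All nodes satisfy the balance condition.
Result: Balanced


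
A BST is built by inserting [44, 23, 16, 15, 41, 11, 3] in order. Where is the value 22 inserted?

Starting tree (level order): [44, 23, None, 16, 41, 15, None, None, None, 11, None, 3]
Insertion path: 44 -> 23 -> 16
Result: insert 22 as right child of 16
Final tree (level order): [44, 23, None, 16, 41, 15, 22, None, None, 11, None, None, None, 3]


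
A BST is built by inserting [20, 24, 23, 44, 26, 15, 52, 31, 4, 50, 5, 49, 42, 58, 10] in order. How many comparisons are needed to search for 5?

Search path for 5: 20 -> 15 -> 4 -> 5
Found: True
Comparisons: 4


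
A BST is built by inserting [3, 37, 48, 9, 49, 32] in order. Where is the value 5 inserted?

Starting tree (level order): [3, None, 37, 9, 48, None, 32, None, 49]
Insertion path: 3 -> 37 -> 9
Result: insert 5 as left child of 9
Final tree (level order): [3, None, 37, 9, 48, 5, 32, None, 49]


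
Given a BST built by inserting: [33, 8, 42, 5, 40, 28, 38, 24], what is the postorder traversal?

Tree insertion order: [33, 8, 42, 5, 40, 28, 38, 24]
Tree (level-order array): [33, 8, 42, 5, 28, 40, None, None, None, 24, None, 38]
Postorder traversal: [5, 24, 28, 8, 38, 40, 42, 33]


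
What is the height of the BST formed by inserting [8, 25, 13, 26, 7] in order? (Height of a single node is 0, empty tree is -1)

Insertion order: [8, 25, 13, 26, 7]
Tree (level-order array): [8, 7, 25, None, None, 13, 26]
Compute height bottom-up (empty subtree = -1):
  height(7) = 1 + max(-1, -1) = 0
  height(13) = 1 + max(-1, -1) = 0
  height(26) = 1 + max(-1, -1) = 0
  height(25) = 1 + max(0, 0) = 1
  height(8) = 1 + max(0, 1) = 2
Height = 2


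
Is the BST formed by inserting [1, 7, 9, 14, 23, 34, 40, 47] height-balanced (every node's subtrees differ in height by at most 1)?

Tree (level-order array): [1, None, 7, None, 9, None, 14, None, 23, None, 34, None, 40, None, 47]
Definition: a tree is height-balanced if, at every node, |h(left) - h(right)| <= 1 (empty subtree has height -1).
Bottom-up per-node check:
  node 47: h_left=-1, h_right=-1, diff=0 [OK], height=0
  node 40: h_left=-1, h_right=0, diff=1 [OK], height=1
  node 34: h_left=-1, h_right=1, diff=2 [FAIL (|-1-1|=2 > 1)], height=2
  node 23: h_left=-1, h_right=2, diff=3 [FAIL (|-1-2|=3 > 1)], height=3
  node 14: h_left=-1, h_right=3, diff=4 [FAIL (|-1-3|=4 > 1)], height=4
  node 9: h_left=-1, h_right=4, diff=5 [FAIL (|-1-4|=5 > 1)], height=5
  node 7: h_left=-1, h_right=5, diff=6 [FAIL (|-1-5|=6 > 1)], height=6
  node 1: h_left=-1, h_right=6, diff=7 [FAIL (|-1-6|=7 > 1)], height=7
Node 34 violates the condition: |-1 - 1| = 2 > 1.
Result: Not balanced


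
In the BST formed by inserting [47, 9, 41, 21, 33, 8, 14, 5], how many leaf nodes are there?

Tree built from: [47, 9, 41, 21, 33, 8, 14, 5]
Tree (level-order array): [47, 9, None, 8, 41, 5, None, 21, None, None, None, 14, 33]
Rule: A leaf has 0 children.
Per-node child counts:
  node 47: 1 child(ren)
  node 9: 2 child(ren)
  node 8: 1 child(ren)
  node 5: 0 child(ren)
  node 41: 1 child(ren)
  node 21: 2 child(ren)
  node 14: 0 child(ren)
  node 33: 0 child(ren)
Matching nodes: [5, 14, 33]
Count of leaf nodes: 3


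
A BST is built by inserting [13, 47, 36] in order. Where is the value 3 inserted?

Starting tree (level order): [13, None, 47, 36]
Insertion path: 13
Result: insert 3 as left child of 13
Final tree (level order): [13, 3, 47, None, None, 36]


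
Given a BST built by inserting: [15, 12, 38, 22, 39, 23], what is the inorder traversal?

Tree insertion order: [15, 12, 38, 22, 39, 23]
Tree (level-order array): [15, 12, 38, None, None, 22, 39, None, 23]
Inorder traversal: [12, 15, 22, 23, 38, 39]


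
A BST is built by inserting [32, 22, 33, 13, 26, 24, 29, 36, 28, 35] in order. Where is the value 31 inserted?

Starting tree (level order): [32, 22, 33, 13, 26, None, 36, None, None, 24, 29, 35, None, None, None, 28]
Insertion path: 32 -> 22 -> 26 -> 29
Result: insert 31 as right child of 29
Final tree (level order): [32, 22, 33, 13, 26, None, 36, None, None, 24, 29, 35, None, None, None, 28, 31]


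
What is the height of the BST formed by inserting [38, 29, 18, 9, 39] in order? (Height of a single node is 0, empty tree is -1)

Insertion order: [38, 29, 18, 9, 39]
Tree (level-order array): [38, 29, 39, 18, None, None, None, 9]
Compute height bottom-up (empty subtree = -1):
  height(9) = 1 + max(-1, -1) = 0
  height(18) = 1 + max(0, -1) = 1
  height(29) = 1 + max(1, -1) = 2
  height(39) = 1 + max(-1, -1) = 0
  height(38) = 1 + max(2, 0) = 3
Height = 3


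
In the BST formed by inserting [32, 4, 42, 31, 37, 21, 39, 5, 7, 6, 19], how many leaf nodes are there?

Tree built from: [32, 4, 42, 31, 37, 21, 39, 5, 7, 6, 19]
Tree (level-order array): [32, 4, 42, None, 31, 37, None, 21, None, None, 39, 5, None, None, None, None, 7, 6, 19]
Rule: A leaf has 0 children.
Per-node child counts:
  node 32: 2 child(ren)
  node 4: 1 child(ren)
  node 31: 1 child(ren)
  node 21: 1 child(ren)
  node 5: 1 child(ren)
  node 7: 2 child(ren)
  node 6: 0 child(ren)
  node 19: 0 child(ren)
  node 42: 1 child(ren)
  node 37: 1 child(ren)
  node 39: 0 child(ren)
Matching nodes: [6, 19, 39]
Count of leaf nodes: 3


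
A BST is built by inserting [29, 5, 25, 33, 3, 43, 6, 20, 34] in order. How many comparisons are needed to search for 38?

Search path for 38: 29 -> 33 -> 43 -> 34
Found: False
Comparisons: 4


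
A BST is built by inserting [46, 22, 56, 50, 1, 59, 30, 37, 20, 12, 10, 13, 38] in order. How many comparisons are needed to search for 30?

Search path for 30: 46 -> 22 -> 30
Found: True
Comparisons: 3


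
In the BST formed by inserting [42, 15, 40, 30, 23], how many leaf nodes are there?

Tree built from: [42, 15, 40, 30, 23]
Tree (level-order array): [42, 15, None, None, 40, 30, None, 23]
Rule: A leaf has 0 children.
Per-node child counts:
  node 42: 1 child(ren)
  node 15: 1 child(ren)
  node 40: 1 child(ren)
  node 30: 1 child(ren)
  node 23: 0 child(ren)
Matching nodes: [23]
Count of leaf nodes: 1


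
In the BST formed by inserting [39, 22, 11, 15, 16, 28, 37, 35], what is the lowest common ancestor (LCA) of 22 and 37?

Tree insertion order: [39, 22, 11, 15, 16, 28, 37, 35]
Tree (level-order array): [39, 22, None, 11, 28, None, 15, None, 37, None, 16, 35]
In a BST, the LCA of p=22, q=37 is the first node v on the
root-to-leaf path with p <= v <= q (go left if both < v, right if both > v).
Walk from root:
  at 39: both 22 and 37 < 39, go left
  at 22: 22 <= 22 <= 37, this is the LCA
LCA = 22


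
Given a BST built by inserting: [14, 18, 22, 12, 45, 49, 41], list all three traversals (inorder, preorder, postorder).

Tree insertion order: [14, 18, 22, 12, 45, 49, 41]
Tree (level-order array): [14, 12, 18, None, None, None, 22, None, 45, 41, 49]
Inorder (L, root, R): [12, 14, 18, 22, 41, 45, 49]
Preorder (root, L, R): [14, 12, 18, 22, 45, 41, 49]
Postorder (L, R, root): [12, 41, 49, 45, 22, 18, 14]


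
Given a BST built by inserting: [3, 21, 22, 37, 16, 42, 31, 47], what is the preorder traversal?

Tree insertion order: [3, 21, 22, 37, 16, 42, 31, 47]
Tree (level-order array): [3, None, 21, 16, 22, None, None, None, 37, 31, 42, None, None, None, 47]
Preorder traversal: [3, 21, 16, 22, 37, 31, 42, 47]


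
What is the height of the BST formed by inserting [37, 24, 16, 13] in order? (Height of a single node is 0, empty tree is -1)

Insertion order: [37, 24, 16, 13]
Tree (level-order array): [37, 24, None, 16, None, 13]
Compute height bottom-up (empty subtree = -1):
  height(13) = 1 + max(-1, -1) = 0
  height(16) = 1 + max(0, -1) = 1
  height(24) = 1 + max(1, -1) = 2
  height(37) = 1 + max(2, -1) = 3
Height = 3


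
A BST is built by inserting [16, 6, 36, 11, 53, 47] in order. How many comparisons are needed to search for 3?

Search path for 3: 16 -> 6
Found: False
Comparisons: 2


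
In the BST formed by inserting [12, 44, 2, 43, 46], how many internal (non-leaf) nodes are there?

Tree built from: [12, 44, 2, 43, 46]
Tree (level-order array): [12, 2, 44, None, None, 43, 46]
Rule: An internal node has at least one child.
Per-node child counts:
  node 12: 2 child(ren)
  node 2: 0 child(ren)
  node 44: 2 child(ren)
  node 43: 0 child(ren)
  node 46: 0 child(ren)
Matching nodes: [12, 44]
Count of internal (non-leaf) nodes: 2


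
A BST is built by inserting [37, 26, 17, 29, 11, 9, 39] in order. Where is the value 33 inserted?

Starting tree (level order): [37, 26, 39, 17, 29, None, None, 11, None, None, None, 9]
Insertion path: 37 -> 26 -> 29
Result: insert 33 as right child of 29
Final tree (level order): [37, 26, 39, 17, 29, None, None, 11, None, None, 33, 9]


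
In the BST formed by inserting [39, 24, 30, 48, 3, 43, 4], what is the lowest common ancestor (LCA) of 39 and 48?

Tree insertion order: [39, 24, 30, 48, 3, 43, 4]
Tree (level-order array): [39, 24, 48, 3, 30, 43, None, None, 4]
In a BST, the LCA of p=39, q=48 is the first node v on the
root-to-leaf path with p <= v <= q (go left if both < v, right if both > v).
Walk from root:
  at 39: 39 <= 39 <= 48, this is the LCA
LCA = 39


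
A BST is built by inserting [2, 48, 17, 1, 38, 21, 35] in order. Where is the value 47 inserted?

Starting tree (level order): [2, 1, 48, None, None, 17, None, None, 38, 21, None, None, 35]
Insertion path: 2 -> 48 -> 17 -> 38
Result: insert 47 as right child of 38
Final tree (level order): [2, 1, 48, None, None, 17, None, None, 38, 21, 47, None, 35]


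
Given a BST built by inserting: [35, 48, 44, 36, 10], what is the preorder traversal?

Tree insertion order: [35, 48, 44, 36, 10]
Tree (level-order array): [35, 10, 48, None, None, 44, None, 36]
Preorder traversal: [35, 10, 48, 44, 36]


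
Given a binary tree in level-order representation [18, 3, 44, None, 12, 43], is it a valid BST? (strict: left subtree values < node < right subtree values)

Level-order array: [18, 3, 44, None, 12, 43]
Validate using subtree bounds (lo, hi): at each node, require lo < value < hi,
then recurse left with hi=value and right with lo=value.
Preorder trace (stopping at first violation):
  at node 18 with bounds (-inf, +inf): OK
  at node 3 with bounds (-inf, 18): OK
  at node 12 with bounds (3, 18): OK
  at node 44 with bounds (18, +inf): OK
  at node 43 with bounds (18, 44): OK
No violation found at any node.
Result: Valid BST


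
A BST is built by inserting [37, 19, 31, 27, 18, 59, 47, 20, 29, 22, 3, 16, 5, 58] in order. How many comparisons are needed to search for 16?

Search path for 16: 37 -> 19 -> 18 -> 3 -> 16
Found: True
Comparisons: 5


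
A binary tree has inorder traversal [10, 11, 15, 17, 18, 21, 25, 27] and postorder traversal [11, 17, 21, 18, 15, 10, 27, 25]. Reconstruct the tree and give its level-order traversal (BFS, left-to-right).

Inorder:   [10, 11, 15, 17, 18, 21, 25, 27]
Postorder: [11, 17, 21, 18, 15, 10, 27, 25]
Algorithm: postorder visits root last, so walk postorder right-to-left;
each value is the root of the current inorder slice — split it at that
value, recurse on the right subtree first, then the left.
Recursive splits:
  root=25; inorder splits into left=[10, 11, 15, 17, 18, 21], right=[27]
  root=27; inorder splits into left=[], right=[]
  root=10; inorder splits into left=[], right=[11, 15, 17, 18, 21]
  root=15; inorder splits into left=[11], right=[17, 18, 21]
  root=18; inorder splits into left=[17], right=[21]
  root=21; inorder splits into left=[], right=[]
  root=17; inorder splits into left=[], right=[]
  root=11; inorder splits into left=[], right=[]
Reconstructed level-order: [25, 10, 27, 15, 11, 18, 17, 21]


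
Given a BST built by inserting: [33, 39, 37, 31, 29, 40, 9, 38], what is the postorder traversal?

Tree insertion order: [33, 39, 37, 31, 29, 40, 9, 38]
Tree (level-order array): [33, 31, 39, 29, None, 37, 40, 9, None, None, 38]
Postorder traversal: [9, 29, 31, 38, 37, 40, 39, 33]


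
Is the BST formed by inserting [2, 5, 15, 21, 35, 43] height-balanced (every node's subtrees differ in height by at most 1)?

Tree (level-order array): [2, None, 5, None, 15, None, 21, None, 35, None, 43]
Definition: a tree is height-balanced if, at every node, |h(left) - h(right)| <= 1 (empty subtree has height -1).
Bottom-up per-node check:
  node 43: h_left=-1, h_right=-1, diff=0 [OK], height=0
  node 35: h_left=-1, h_right=0, diff=1 [OK], height=1
  node 21: h_left=-1, h_right=1, diff=2 [FAIL (|-1-1|=2 > 1)], height=2
  node 15: h_left=-1, h_right=2, diff=3 [FAIL (|-1-2|=3 > 1)], height=3
  node 5: h_left=-1, h_right=3, diff=4 [FAIL (|-1-3|=4 > 1)], height=4
  node 2: h_left=-1, h_right=4, diff=5 [FAIL (|-1-4|=5 > 1)], height=5
Node 21 violates the condition: |-1 - 1| = 2 > 1.
Result: Not balanced


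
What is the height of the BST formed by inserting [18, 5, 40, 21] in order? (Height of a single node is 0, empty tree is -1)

Insertion order: [18, 5, 40, 21]
Tree (level-order array): [18, 5, 40, None, None, 21]
Compute height bottom-up (empty subtree = -1):
  height(5) = 1 + max(-1, -1) = 0
  height(21) = 1 + max(-1, -1) = 0
  height(40) = 1 + max(0, -1) = 1
  height(18) = 1 + max(0, 1) = 2
Height = 2


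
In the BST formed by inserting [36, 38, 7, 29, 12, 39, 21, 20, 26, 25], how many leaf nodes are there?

Tree built from: [36, 38, 7, 29, 12, 39, 21, 20, 26, 25]
Tree (level-order array): [36, 7, 38, None, 29, None, 39, 12, None, None, None, None, 21, 20, 26, None, None, 25]
Rule: A leaf has 0 children.
Per-node child counts:
  node 36: 2 child(ren)
  node 7: 1 child(ren)
  node 29: 1 child(ren)
  node 12: 1 child(ren)
  node 21: 2 child(ren)
  node 20: 0 child(ren)
  node 26: 1 child(ren)
  node 25: 0 child(ren)
  node 38: 1 child(ren)
  node 39: 0 child(ren)
Matching nodes: [20, 25, 39]
Count of leaf nodes: 3


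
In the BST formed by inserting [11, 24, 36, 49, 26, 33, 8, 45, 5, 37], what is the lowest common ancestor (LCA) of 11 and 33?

Tree insertion order: [11, 24, 36, 49, 26, 33, 8, 45, 5, 37]
Tree (level-order array): [11, 8, 24, 5, None, None, 36, None, None, 26, 49, None, 33, 45, None, None, None, 37]
In a BST, the LCA of p=11, q=33 is the first node v on the
root-to-leaf path with p <= v <= q (go left if both < v, right if both > v).
Walk from root:
  at 11: 11 <= 11 <= 33, this is the LCA
LCA = 11


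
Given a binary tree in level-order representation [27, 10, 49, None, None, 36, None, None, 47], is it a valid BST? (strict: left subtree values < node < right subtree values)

Level-order array: [27, 10, 49, None, None, 36, None, None, 47]
Validate using subtree bounds (lo, hi): at each node, require lo < value < hi,
then recurse left with hi=value and right with lo=value.
Preorder trace (stopping at first violation):
  at node 27 with bounds (-inf, +inf): OK
  at node 10 with bounds (-inf, 27): OK
  at node 49 with bounds (27, +inf): OK
  at node 36 with bounds (27, 49): OK
  at node 47 with bounds (36, 49): OK
No violation found at any node.
Result: Valid BST


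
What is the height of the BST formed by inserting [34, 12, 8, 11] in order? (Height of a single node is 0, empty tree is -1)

Insertion order: [34, 12, 8, 11]
Tree (level-order array): [34, 12, None, 8, None, None, 11]
Compute height bottom-up (empty subtree = -1):
  height(11) = 1 + max(-1, -1) = 0
  height(8) = 1 + max(-1, 0) = 1
  height(12) = 1 + max(1, -1) = 2
  height(34) = 1 + max(2, -1) = 3
Height = 3


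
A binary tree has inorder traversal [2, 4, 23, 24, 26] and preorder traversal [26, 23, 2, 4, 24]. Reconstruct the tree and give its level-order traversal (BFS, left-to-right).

Inorder:  [2, 4, 23, 24, 26]
Preorder: [26, 23, 2, 4, 24]
Algorithm: preorder visits root first, so consume preorder in order;
for each root, split the current inorder slice at that value into
left-subtree inorder and right-subtree inorder, then recurse.
Recursive splits:
  root=26; inorder splits into left=[2, 4, 23, 24], right=[]
  root=23; inorder splits into left=[2, 4], right=[24]
  root=2; inorder splits into left=[], right=[4]
  root=4; inorder splits into left=[], right=[]
  root=24; inorder splits into left=[], right=[]
Reconstructed level-order: [26, 23, 2, 24, 4]


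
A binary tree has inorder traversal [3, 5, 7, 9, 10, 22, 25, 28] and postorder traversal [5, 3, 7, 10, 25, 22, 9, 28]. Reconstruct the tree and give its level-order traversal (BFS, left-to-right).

Inorder:   [3, 5, 7, 9, 10, 22, 25, 28]
Postorder: [5, 3, 7, 10, 25, 22, 9, 28]
Algorithm: postorder visits root last, so walk postorder right-to-left;
each value is the root of the current inorder slice — split it at that
value, recurse on the right subtree first, then the left.
Recursive splits:
  root=28; inorder splits into left=[3, 5, 7, 9, 10, 22, 25], right=[]
  root=9; inorder splits into left=[3, 5, 7], right=[10, 22, 25]
  root=22; inorder splits into left=[10], right=[25]
  root=25; inorder splits into left=[], right=[]
  root=10; inorder splits into left=[], right=[]
  root=7; inorder splits into left=[3, 5], right=[]
  root=3; inorder splits into left=[], right=[5]
  root=5; inorder splits into left=[], right=[]
Reconstructed level-order: [28, 9, 7, 22, 3, 10, 25, 5]


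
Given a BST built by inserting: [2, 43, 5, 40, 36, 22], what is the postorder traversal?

Tree insertion order: [2, 43, 5, 40, 36, 22]
Tree (level-order array): [2, None, 43, 5, None, None, 40, 36, None, 22]
Postorder traversal: [22, 36, 40, 5, 43, 2]


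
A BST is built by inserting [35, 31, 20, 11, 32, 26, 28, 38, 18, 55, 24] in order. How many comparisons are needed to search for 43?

Search path for 43: 35 -> 38 -> 55
Found: False
Comparisons: 3


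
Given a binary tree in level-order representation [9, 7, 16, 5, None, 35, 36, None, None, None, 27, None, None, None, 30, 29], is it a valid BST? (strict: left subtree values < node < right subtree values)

Level-order array: [9, 7, 16, 5, None, 35, 36, None, None, None, 27, None, None, None, 30, 29]
Validate using subtree bounds (lo, hi): at each node, require lo < value < hi,
then recurse left with hi=value and right with lo=value.
Preorder trace (stopping at first violation):
  at node 9 with bounds (-inf, +inf): OK
  at node 7 with bounds (-inf, 9): OK
  at node 5 with bounds (-inf, 7): OK
  at node 16 with bounds (9, +inf): OK
  at node 35 with bounds (9, 16): VIOLATION
Node 35 violates its bound: not (9 < 35 < 16).
Result: Not a valid BST


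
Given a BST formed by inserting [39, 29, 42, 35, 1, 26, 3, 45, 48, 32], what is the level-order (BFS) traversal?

Tree insertion order: [39, 29, 42, 35, 1, 26, 3, 45, 48, 32]
Tree (level-order array): [39, 29, 42, 1, 35, None, 45, None, 26, 32, None, None, 48, 3]
BFS from the root, enqueuing left then right child of each popped node:
  queue [39] -> pop 39, enqueue [29, 42], visited so far: [39]
  queue [29, 42] -> pop 29, enqueue [1, 35], visited so far: [39, 29]
  queue [42, 1, 35] -> pop 42, enqueue [45], visited so far: [39, 29, 42]
  queue [1, 35, 45] -> pop 1, enqueue [26], visited so far: [39, 29, 42, 1]
  queue [35, 45, 26] -> pop 35, enqueue [32], visited so far: [39, 29, 42, 1, 35]
  queue [45, 26, 32] -> pop 45, enqueue [48], visited so far: [39, 29, 42, 1, 35, 45]
  queue [26, 32, 48] -> pop 26, enqueue [3], visited so far: [39, 29, 42, 1, 35, 45, 26]
  queue [32, 48, 3] -> pop 32, enqueue [none], visited so far: [39, 29, 42, 1, 35, 45, 26, 32]
  queue [48, 3] -> pop 48, enqueue [none], visited so far: [39, 29, 42, 1, 35, 45, 26, 32, 48]
  queue [3] -> pop 3, enqueue [none], visited so far: [39, 29, 42, 1, 35, 45, 26, 32, 48, 3]
Result: [39, 29, 42, 1, 35, 45, 26, 32, 48, 3]


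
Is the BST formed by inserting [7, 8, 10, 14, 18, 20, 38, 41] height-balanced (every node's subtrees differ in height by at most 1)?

Tree (level-order array): [7, None, 8, None, 10, None, 14, None, 18, None, 20, None, 38, None, 41]
Definition: a tree is height-balanced if, at every node, |h(left) - h(right)| <= 1 (empty subtree has height -1).
Bottom-up per-node check:
  node 41: h_left=-1, h_right=-1, diff=0 [OK], height=0
  node 38: h_left=-1, h_right=0, diff=1 [OK], height=1
  node 20: h_left=-1, h_right=1, diff=2 [FAIL (|-1-1|=2 > 1)], height=2
  node 18: h_left=-1, h_right=2, diff=3 [FAIL (|-1-2|=3 > 1)], height=3
  node 14: h_left=-1, h_right=3, diff=4 [FAIL (|-1-3|=4 > 1)], height=4
  node 10: h_left=-1, h_right=4, diff=5 [FAIL (|-1-4|=5 > 1)], height=5
  node 8: h_left=-1, h_right=5, diff=6 [FAIL (|-1-5|=6 > 1)], height=6
  node 7: h_left=-1, h_right=6, diff=7 [FAIL (|-1-6|=7 > 1)], height=7
Node 20 violates the condition: |-1 - 1| = 2 > 1.
Result: Not balanced


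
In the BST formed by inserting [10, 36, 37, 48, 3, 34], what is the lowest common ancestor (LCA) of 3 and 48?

Tree insertion order: [10, 36, 37, 48, 3, 34]
Tree (level-order array): [10, 3, 36, None, None, 34, 37, None, None, None, 48]
In a BST, the LCA of p=3, q=48 is the first node v on the
root-to-leaf path with p <= v <= q (go left if both < v, right if both > v).
Walk from root:
  at 10: 3 <= 10 <= 48, this is the LCA
LCA = 10


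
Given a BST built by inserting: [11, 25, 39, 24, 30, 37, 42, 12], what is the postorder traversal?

Tree insertion order: [11, 25, 39, 24, 30, 37, 42, 12]
Tree (level-order array): [11, None, 25, 24, 39, 12, None, 30, 42, None, None, None, 37]
Postorder traversal: [12, 24, 37, 30, 42, 39, 25, 11]


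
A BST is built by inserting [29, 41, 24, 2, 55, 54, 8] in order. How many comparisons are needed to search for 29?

Search path for 29: 29
Found: True
Comparisons: 1


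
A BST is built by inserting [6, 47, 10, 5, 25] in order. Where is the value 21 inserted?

Starting tree (level order): [6, 5, 47, None, None, 10, None, None, 25]
Insertion path: 6 -> 47 -> 10 -> 25
Result: insert 21 as left child of 25
Final tree (level order): [6, 5, 47, None, None, 10, None, None, 25, 21]


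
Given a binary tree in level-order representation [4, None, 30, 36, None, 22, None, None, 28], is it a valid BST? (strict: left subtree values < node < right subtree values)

Level-order array: [4, None, 30, 36, None, 22, None, None, 28]
Validate using subtree bounds (lo, hi): at each node, require lo < value < hi,
then recurse left with hi=value and right with lo=value.
Preorder trace (stopping at first violation):
  at node 4 with bounds (-inf, +inf): OK
  at node 30 with bounds (4, +inf): OK
  at node 36 with bounds (4, 30): VIOLATION
Node 36 violates its bound: not (4 < 36 < 30).
Result: Not a valid BST


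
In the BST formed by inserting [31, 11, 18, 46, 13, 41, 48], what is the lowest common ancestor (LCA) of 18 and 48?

Tree insertion order: [31, 11, 18, 46, 13, 41, 48]
Tree (level-order array): [31, 11, 46, None, 18, 41, 48, 13]
In a BST, the LCA of p=18, q=48 is the first node v on the
root-to-leaf path with p <= v <= q (go left if both < v, right if both > v).
Walk from root:
  at 31: 18 <= 31 <= 48, this is the LCA
LCA = 31


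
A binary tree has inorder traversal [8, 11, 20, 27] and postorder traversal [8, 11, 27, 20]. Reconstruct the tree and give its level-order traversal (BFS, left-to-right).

Inorder:   [8, 11, 20, 27]
Postorder: [8, 11, 27, 20]
Algorithm: postorder visits root last, so walk postorder right-to-left;
each value is the root of the current inorder slice — split it at that
value, recurse on the right subtree first, then the left.
Recursive splits:
  root=20; inorder splits into left=[8, 11], right=[27]
  root=27; inorder splits into left=[], right=[]
  root=11; inorder splits into left=[8], right=[]
  root=8; inorder splits into left=[], right=[]
Reconstructed level-order: [20, 11, 27, 8]


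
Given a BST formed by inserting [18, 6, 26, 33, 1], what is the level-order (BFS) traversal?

Tree insertion order: [18, 6, 26, 33, 1]
Tree (level-order array): [18, 6, 26, 1, None, None, 33]
BFS from the root, enqueuing left then right child of each popped node:
  queue [18] -> pop 18, enqueue [6, 26], visited so far: [18]
  queue [6, 26] -> pop 6, enqueue [1], visited so far: [18, 6]
  queue [26, 1] -> pop 26, enqueue [33], visited so far: [18, 6, 26]
  queue [1, 33] -> pop 1, enqueue [none], visited so far: [18, 6, 26, 1]
  queue [33] -> pop 33, enqueue [none], visited so far: [18, 6, 26, 1, 33]
Result: [18, 6, 26, 1, 33]


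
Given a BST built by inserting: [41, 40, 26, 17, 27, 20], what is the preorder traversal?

Tree insertion order: [41, 40, 26, 17, 27, 20]
Tree (level-order array): [41, 40, None, 26, None, 17, 27, None, 20]
Preorder traversal: [41, 40, 26, 17, 20, 27]


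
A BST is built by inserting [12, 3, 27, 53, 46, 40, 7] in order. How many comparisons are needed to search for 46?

Search path for 46: 12 -> 27 -> 53 -> 46
Found: True
Comparisons: 4


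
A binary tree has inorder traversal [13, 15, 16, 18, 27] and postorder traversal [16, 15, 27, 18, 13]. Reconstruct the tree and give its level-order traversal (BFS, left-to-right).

Inorder:   [13, 15, 16, 18, 27]
Postorder: [16, 15, 27, 18, 13]
Algorithm: postorder visits root last, so walk postorder right-to-left;
each value is the root of the current inorder slice — split it at that
value, recurse on the right subtree first, then the left.
Recursive splits:
  root=13; inorder splits into left=[], right=[15, 16, 18, 27]
  root=18; inorder splits into left=[15, 16], right=[27]
  root=27; inorder splits into left=[], right=[]
  root=15; inorder splits into left=[], right=[16]
  root=16; inorder splits into left=[], right=[]
Reconstructed level-order: [13, 18, 15, 27, 16]


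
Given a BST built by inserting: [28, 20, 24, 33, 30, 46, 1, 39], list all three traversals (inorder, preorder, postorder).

Tree insertion order: [28, 20, 24, 33, 30, 46, 1, 39]
Tree (level-order array): [28, 20, 33, 1, 24, 30, 46, None, None, None, None, None, None, 39]
Inorder (L, root, R): [1, 20, 24, 28, 30, 33, 39, 46]
Preorder (root, L, R): [28, 20, 1, 24, 33, 30, 46, 39]
Postorder (L, R, root): [1, 24, 20, 30, 39, 46, 33, 28]
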